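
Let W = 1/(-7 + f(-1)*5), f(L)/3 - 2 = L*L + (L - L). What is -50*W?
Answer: -25/19 ≈ -1.3158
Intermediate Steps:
f(L) = 6 + 3*L² (f(L) = 6 + 3*(L*L + (L - L)) = 6 + 3*(L² + 0) = 6 + 3*L²)
W = 1/38 (W = 1/(-7 + (6 + 3*(-1)²)*5) = 1/(-7 + (6 + 3*1)*5) = 1/(-7 + (6 + 3)*5) = 1/(-7 + 9*5) = 1/(-7 + 45) = 1/38 ≈ 0.026316)
-50*W = -50*1/38 = -25/19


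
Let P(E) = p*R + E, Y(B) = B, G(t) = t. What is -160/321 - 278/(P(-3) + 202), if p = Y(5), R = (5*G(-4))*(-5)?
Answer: -22342/24931 ≈ -0.89615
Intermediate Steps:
R = 100 (R = (5*(-4))*(-5) = -20*(-5) = 100)
p = 5
P(E) = 500 + E (P(E) = 5*100 + E = 500 + E)
-160/321 - 278/(P(-3) + 202) = -160/321 - 278/((500 - 3) + 202) = -160*1/321 - 278/(497 + 202) = -160/321 - 278/699 = -22342/24931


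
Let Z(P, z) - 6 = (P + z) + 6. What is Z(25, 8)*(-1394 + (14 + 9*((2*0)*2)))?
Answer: -62100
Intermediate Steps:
Z(P, z) = 12 + P + z (Z(P, z) = 6 + ((P + z) + 6) = 6 + (6 + P + z) = 12 + P + z)
Z(25, 8)*(-1394 + (14 + 9*((2*0)*2))) = (12 + 25 + 8)*(-1394 + (14 + 9*((2*0)*2))) = 45*(-1394 + (14 + 9*(0*2))) = 45*(-1394 + (14 + 9*0)) = 45*(-1394 + (14 + 0)) = 45*(-1394 + 14) = 45*(-1380) = -62100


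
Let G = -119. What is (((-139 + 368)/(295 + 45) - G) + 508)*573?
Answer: 122283357/340 ≈ 3.5966e+5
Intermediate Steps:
(((-139 + 368)/(295 + 45) - G) + 508)*573 = (((-139 + 368)/(295 + 45) - 1*(-119)) + 508)*573 = ((229/340 + 119) + 508)*573 = (40689/340 + 508)*573 = (213409/340)*573 = 122283357/340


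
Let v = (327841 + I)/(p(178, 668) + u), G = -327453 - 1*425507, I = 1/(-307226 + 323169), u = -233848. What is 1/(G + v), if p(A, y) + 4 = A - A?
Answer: -932075609/701816957244906 ≈ -1.3281e-6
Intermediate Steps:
p(A, y) = -4 (p(A, y) = -4 + (A - A) = -4 + 0 = -4)
I = 1/15943 ≈ 6.2723e-5
G = -752960 (G = -327453 - 425507 = -752960)
v = -1306692266/932075609 (v = (327841 + 1/15943)/(-4 - 233848) = (5226769064/15943)/(-233852) = (5226769064/15943)*(-1/233852) = -1306692266/932075609 ≈ -1.4019)
1/(G + v) = 1/(-752960 - 1306692266/932075609) = 1/(-701816957244906/932075609) = -932075609/701816957244906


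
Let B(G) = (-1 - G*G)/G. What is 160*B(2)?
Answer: -400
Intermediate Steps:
B(G) = (-1 - G²)/G
160*B(2) = 160*(-1*2 - 1/2) = 160*(-2 - 1*½) = 160*(-2 - ½) = 160*(-5/2) = -400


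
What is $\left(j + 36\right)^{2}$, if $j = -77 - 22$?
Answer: $3969$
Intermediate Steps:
$j = -99$ ($j = -77 - 22 = -99$)
$\left(j + 36\right)^{2} = \left(-99 + 36\right)^{2} = \left(-63\right)^{2} = 3969$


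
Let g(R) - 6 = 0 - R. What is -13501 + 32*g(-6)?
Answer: -13117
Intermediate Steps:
g(R) = 6 - R (g(R) = 6 + (0 - R) = 6 - R)
-13501 + 32*g(-6) = -13501 + 32*(6 - 1*(-6)) = -13501 + 32*(6 + 6) = -13501 + 32*12 = -13501 + 384 = -13117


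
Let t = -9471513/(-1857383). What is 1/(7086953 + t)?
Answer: 1857383/13163195495512 ≈ 1.4110e-7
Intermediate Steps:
t = 9471513/1857383 (t = -9471513*(-1/1857383) = 9471513/1857383 ≈ 5.0994)
1/(7086953 + t) = 1/(7086953 + 9471513/1857383) = 1/(13163195495512/1857383) = 1857383/13163195495512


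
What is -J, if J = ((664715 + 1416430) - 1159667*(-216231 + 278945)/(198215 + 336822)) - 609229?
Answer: -714802164654/535037 ≈ -1.3360e+6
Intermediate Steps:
J = 714802164654/535037 (J = (2081145 - 1159667/(535037/62714)) - 609229 = (2081145 - 1159667/(535037*(1/62714))) - 609229 = (2081145 - 1159667/535037/62714) - 609229 = (2081145 - 1159667*62714/535037) - 609229 = (2081145 - 72727356238/535037) - 609229 = 1040762221127/535037 - 609229 = 714802164654/535037 ≈ 1.3360e+6)
-J = -1*714802164654/535037 = -714802164654/535037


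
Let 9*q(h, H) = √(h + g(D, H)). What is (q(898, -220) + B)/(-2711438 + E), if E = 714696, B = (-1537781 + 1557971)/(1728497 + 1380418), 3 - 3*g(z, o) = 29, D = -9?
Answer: -673/206923371831 - √2001/26956017 ≈ -1.6627e-6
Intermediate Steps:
g(z, o) = -26/3 (g(z, o) = 1 - ⅓*29 = 1 - 29/3 = -26/3)
B = 1346/207261 (B = 20190/3108915 = 20190*(1/3108915) = 1346/207261 ≈ 0.0064942)
q(h, H) = √(-26/3 + h)/9 (q(h, H) = √(h - 26/3)/9 = √(-26/3 + h)/9)
(q(898, -220) + B)/(-2711438 + E) = (√(-78 + 9*898)/27 + 1346/207261)/(-2711438 + 714696) = (√(-78 + 8082)/27 + 1346/207261)/(-1996742) = (√8004/27 + 1346/207261)*(-1/1996742) = ((2*√2001)/27 + 1346/207261)*(-1/1996742) = (2*√2001/27 + 1346/207261)*(-1/1996742) = (1346/207261 + 2*√2001/27)*(-1/1996742) = -673/206923371831 - √2001/26956017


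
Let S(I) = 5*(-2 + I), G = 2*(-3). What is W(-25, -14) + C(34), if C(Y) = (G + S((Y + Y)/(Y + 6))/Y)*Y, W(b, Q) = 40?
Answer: -331/2 ≈ -165.50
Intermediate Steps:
G = -6
S(I) = -10 + 5*I
C(Y) = Y*(-6 + (-10 + 10*Y/(6 + Y))/Y) (C(Y) = (-6 + (-10 + 5*((Y + Y)/(Y + 6)))/Y)*Y = (-6 + (-10 + 5*((2*Y)/(6 + Y)))/Y)*Y = (-6 + (-10 + 5*(2*Y/(6 + Y)))/Y)*Y = (-6 + (-10 + 10*Y/(6 + Y))/Y)*Y = Y*(-6 + (-10 + 10*Y/(6 + Y))/Y))
W(-25, -14) + C(34) = 40 + 6*(-10 - 1*34**2 - 6*34)/(6 + 34) = 40 + 6*(-10 - 1*1156 - 204)/40 = 40 + 6*(1/40)*(-10 - 1156 - 204) = 40 + 6*(1/40)*(-1370) = 40 - 411/2 = -331/2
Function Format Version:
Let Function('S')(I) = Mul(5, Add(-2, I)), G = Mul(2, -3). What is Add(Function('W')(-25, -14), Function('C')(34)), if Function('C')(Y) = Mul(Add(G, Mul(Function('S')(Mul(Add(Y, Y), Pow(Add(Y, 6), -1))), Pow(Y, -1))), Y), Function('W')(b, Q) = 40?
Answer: Rational(-331, 2) ≈ -165.50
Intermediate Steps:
G = -6
Function('S')(I) = Add(-10, Mul(5, I))
Function('C')(Y) = Mul(Y, Add(-6, Mul(Pow(Y, -1), Add(-10, Mul(10, Y, Pow(Add(6, Y), -1)))))) (Function('C')(Y) = Mul(Add(-6, Mul(Add(-10, Mul(5, Mul(Add(Y, Y), Pow(Add(Y, 6), -1)))), Pow(Y, -1))), Y) = Mul(Add(-6, Mul(Add(-10, Mul(5, Mul(Mul(2, Y), Pow(Add(6, Y), -1)))), Pow(Y, -1))), Y) = Mul(Add(-6, Mul(Add(-10, Mul(5, Mul(2, Y, Pow(Add(6, Y), -1)))), Pow(Y, -1))), Y) = Mul(Add(-6, Mul(Add(-10, Mul(10, Y, Pow(Add(6, Y), -1))), Pow(Y, -1))), Y) = Mul(Add(-6, Mul(Pow(Y, -1), Add(-10, Mul(10, Y, Pow(Add(6, Y), -1))))), Y) = Mul(Y, Add(-6, Mul(Pow(Y, -1), Add(-10, Mul(10, Y, Pow(Add(6, Y), -1)))))))
Add(Function('W')(-25, -14), Function('C')(34)) = Add(40, Mul(6, Pow(Add(6, 34), -1), Add(-10, Mul(-1, Pow(34, 2)), Mul(-6, 34)))) = Add(40, Mul(6, Pow(40, -1), Add(-10, Mul(-1, 1156), -204))) = Add(40, Mul(6, Rational(1, 40), Add(-10, -1156, -204))) = Add(40, Mul(6, Rational(1, 40), -1370)) = Add(40, Rational(-411, 2)) = Rational(-331, 2)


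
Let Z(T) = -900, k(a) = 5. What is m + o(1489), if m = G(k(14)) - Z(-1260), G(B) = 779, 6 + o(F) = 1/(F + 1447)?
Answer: 4911929/2936 ≈ 1673.0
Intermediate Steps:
o(F) = -6 + 1/(1447 + F) (o(F) = -6 + 1/(F + 1447) = -6 + 1/(1447 + F))
m = 1679 (m = 779 - 1*(-900) = 779 + 900 = 1679)
m + o(1489) = 1679 + (-8681 - 6*1489)/(1447 + 1489) = 1679 + (-8681 - 8934)/2936 = 1679 + (1/2936)*(-17615) = 1679 - 17615/2936 = 4911929/2936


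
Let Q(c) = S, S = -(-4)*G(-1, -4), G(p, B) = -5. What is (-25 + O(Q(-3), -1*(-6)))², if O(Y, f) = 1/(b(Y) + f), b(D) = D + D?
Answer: 724201/1156 ≈ 626.47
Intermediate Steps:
b(D) = 2*D
S = -20 (S = -(-4)*(-5) = -4*5 = -20)
Q(c) = -20
O(Y, f) = 1/(f + 2*Y) (O(Y, f) = 1/(2*Y + f) = 1/(f + 2*Y))
(-25 + O(Q(-3), -1*(-6)))² = (-25 + 1/(-1*(-6) + 2*(-20)))² = (-25 + 1/(6 - 40))² = (-25 + 1/(-34))² = (-25 - 1/34)² = (-851/34)² = 724201/1156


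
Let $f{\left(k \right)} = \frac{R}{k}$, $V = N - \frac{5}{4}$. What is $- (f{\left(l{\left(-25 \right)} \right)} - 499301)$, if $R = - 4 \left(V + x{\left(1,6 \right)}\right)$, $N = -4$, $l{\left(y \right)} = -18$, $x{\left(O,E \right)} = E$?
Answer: $\frac{2995805}{6} \approx 4.993 \cdot 10^{5}$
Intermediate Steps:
$V = - \frac{21}{4}$ ($V = -4 - \frac{5}{4} = - \frac{21}{4} \approx -5.25$)
$R = -3$ ($R = - 4 \left(- \frac{21}{4} + 6\right) = \left(-4\right) \frac{3}{4} = -3$)
$f{\left(k \right)} = - \frac{3}{k}$
$- (f{\left(l{\left(-25 \right)} \right)} - 499301) = - (- \frac{3}{-18} - 499301) = - (\left(-3\right) \left(- \frac{1}{18}\right) - 499301) = - (\frac{1}{6} - 499301) = \left(-1\right) \left(- \frac{2995805}{6}\right) = \frac{2995805}{6}$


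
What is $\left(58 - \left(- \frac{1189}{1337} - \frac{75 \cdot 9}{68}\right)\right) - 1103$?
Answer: $- \frac{94023893}{90916} \approx -1034.2$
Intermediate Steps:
$\left(58 - \left(- \frac{1189}{1337} - \frac{75 \cdot 9}{68}\right)\right) - 1103 = \left(58 + \left(\left(-1189\right) \left(- \frac{1}{1337}\right) + 675 \cdot \frac{1}{68}\right)\right) - 1103 = \left(58 + \left(\frac{1189}{1337} + \frac{675}{68}\right)\right) - 1103 = \left(58 + \frac{983327}{90916}\right) - 1103 = \frac{6256455}{90916} - 1103 = - \frac{94023893}{90916}$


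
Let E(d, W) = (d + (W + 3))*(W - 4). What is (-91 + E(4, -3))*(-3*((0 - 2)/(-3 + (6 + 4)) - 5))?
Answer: -1887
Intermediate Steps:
E(d, W) = (-4 + W)*(3 + W + d) (E(d, W) = (d + (3 + W))*(-4 + W) = (3 + W + d)*(-4 + W) = (-4 + W)*(3 + W + d))
(-91 + E(4, -3))*(-3*((0 - 2)/(-3 + (6 + 4)) - 5)) = (-91 + (-12 + (-3)**2 - 1*(-3) - 4*4 - 3*4))*(-3*((0 - 2)/(-3 + (6 + 4)) - 5)) = (-91 + (-12 + 9 + 3 - 16 - 12))*(-3*(-2/(-3 + 10) - 5)) = (-91 - 28)*(-3*(-2/7 - 5)) = -(-357)*(-2*1/7 - 5) = -(-357)*(-2/7 - 5) = -(-357)*(-37)/7 = -119*111/7 = -1887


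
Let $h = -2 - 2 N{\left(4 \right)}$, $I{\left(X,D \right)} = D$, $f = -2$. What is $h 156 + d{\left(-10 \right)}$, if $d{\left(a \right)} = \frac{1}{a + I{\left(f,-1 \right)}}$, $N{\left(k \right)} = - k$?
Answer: $\frac{10295}{11} \approx 935.91$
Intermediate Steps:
$d{\left(a \right)} = \frac{1}{-1 + a}$ ($d{\left(a \right)} = \frac{1}{a - 1} = \frac{1}{-1 + a}$)
$h = 6$ ($h = -2 - 2 \left(\left(-1\right) 4\right) = -2 - -8 = -2 + 8 = 6$)
$h 156 + d{\left(-10 \right)} = 6 \cdot 156 + \frac{1}{-1 - 10} = 936 + \frac{1}{-11} = 936 - \frac{1}{11} = \frac{10295}{11}$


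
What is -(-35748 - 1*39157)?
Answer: 74905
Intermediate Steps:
-(-35748 - 1*39157) = -(-35748 - 39157) = -1*(-74905) = 74905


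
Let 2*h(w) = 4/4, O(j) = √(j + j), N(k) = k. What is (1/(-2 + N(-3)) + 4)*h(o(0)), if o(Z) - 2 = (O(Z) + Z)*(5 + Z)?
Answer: 19/10 ≈ 1.9000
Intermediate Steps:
O(j) = √2*√j (O(j) = √(2*j) = √2*√j)
o(Z) = 2 + (5 + Z)*(Z + √2*√Z) (o(Z) = 2 + (√2*√Z + Z)*(5 + Z) = 2 + (Z + √2*√Z)*(5 + Z) = 2 + (5 + Z)*(Z + √2*√Z))
h(w) = ½ (h(w) = (4/4)/2 = (4*(¼))/2 = (½)*1 = ½)
(1/(-2 + N(-3)) + 4)*h(o(0)) = (1/(-2 - 3) + 4)*(½) = (1/(-5) + 4)*(½) = (-⅕ + 4)*(½) = (19/5)*(½) = 19/10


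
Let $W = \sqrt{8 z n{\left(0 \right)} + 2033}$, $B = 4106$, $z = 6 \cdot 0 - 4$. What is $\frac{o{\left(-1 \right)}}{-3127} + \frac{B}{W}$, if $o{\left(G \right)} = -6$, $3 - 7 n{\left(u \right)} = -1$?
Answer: $\frac{6}{3127} + \frac{4106 \sqrt{10969}}{4701} \approx 91.479$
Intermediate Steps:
$n{\left(u \right)} = \frac{4}{7}$ ($n{\left(u \right)} = \frac{3}{7} - - \frac{1}{7} = \frac{3}{7} + \frac{1}{7} = \frac{4}{7}$)
$z = -4$ ($z = 0 - 4 = -4$)
$W = \frac{3 \sqrt{10969}}{7}$ ($W = \sqrt{8 \left(-4\right) \frac{4}{7} + 2033} = \sqrt{\left(-32\right) \frac{4}{7} + 2033} = \sqrt{- \frac{128}{7} + 2033} = \sqrt{\frac{14103}{7}} = \frac{3 \sqrt{10969}}{7} \approx 44.886$)
$\frac{o{\left(-1 \right)}}{-3127} + \frac{B}{W} = - \frac{6}{-3127} + \frac{4106}{\frac{3}{7} \sqrt{10969}} = \left(-6\right) \left(- \frac{1}{3127}\right) + 4106 \frac{\sqrt{10969}}{4701} = \frac{6}{3127} + \frac{4106 \sqrt{10969}}{4701}$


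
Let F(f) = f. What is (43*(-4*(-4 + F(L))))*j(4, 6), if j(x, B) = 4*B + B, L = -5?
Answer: 46440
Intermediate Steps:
j(x, B) = 5*B
(43*(-4*(-4 + F(L))))*j(4, 6) = (43*(-4*(-4 - 5)))*(5*6) = (43*(-4*(-9)))*30 = (43*36)*30 = 1548*30 = 46440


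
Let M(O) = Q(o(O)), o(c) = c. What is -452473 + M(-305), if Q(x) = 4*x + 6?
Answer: -453687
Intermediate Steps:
Q(x) = 6 + 4*x
M(O) = 6 + 4*O
-452473 + M(-305) = -452473 + (6 + 4*(-305)) = -452473 + (6 - 1220) = -452473 - 1214 = -453687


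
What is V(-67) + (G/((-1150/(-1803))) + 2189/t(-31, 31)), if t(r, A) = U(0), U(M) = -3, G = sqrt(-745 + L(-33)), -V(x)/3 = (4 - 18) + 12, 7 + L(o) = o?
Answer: -2171/3 + 1803*I*sqrt(785)/1150 ≈ -723.67 + 43.927*I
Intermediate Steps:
L(o) = -7 + o
V(x) = 6 (V(x) = -3*((4 - 18) + 12) = -3*(-14 + 12) = -3*(-2) = 6)
G = I*sqrt(785) (G = sqrt(-745 + (-7 - 33)) = sqrt(-745 - 40) = sqrt(-785) = I*sqrt(785) ≈ 28.018*I)
t(r, A) = -3
V(-67) + (G/((-1150/(-1803))) + 2189/t(-31, 31)) = 6 + ((I*sqrt(785))/((-1150/(-1803))) + 2189/(-3)) = 6 + ((I*sqrt(785))/((-1150*(-1/1803))) + 2189*(-1/3)) = 6 + ((I*sqrt(785))/(1150/1803) - 2189/3) = 6 + ((I*sqrt(785))*(1803/1150) - 2189/3) = 6 + (1803*I*sqrt(785)/1150 - 2189/3) = 6 + (-2189/3 + 1803*I*sqrt(785)/1150) = -2171/3 + 1803*I*sqrt(785)/1150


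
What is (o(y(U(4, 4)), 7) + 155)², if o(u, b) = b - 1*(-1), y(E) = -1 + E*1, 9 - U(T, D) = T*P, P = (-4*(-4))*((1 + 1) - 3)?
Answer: 26569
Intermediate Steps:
P = -16 (P = 16*(2 - 3) = 16*(-1) = -16)
U(T, D) = 9 + 16*T (U(T, D) = 9 - T*(-16) = 9 - (-16)*T = 9 + 16*T)
y(E) = -1 + E
o(u, b) = 1 + b (o(u, b) = b + 1 = 1 + b)
(o(y(U(4, 4)), 7) + 155)² = ((1 + 7) + 155)² = (8 + 155)² = 163² = 26569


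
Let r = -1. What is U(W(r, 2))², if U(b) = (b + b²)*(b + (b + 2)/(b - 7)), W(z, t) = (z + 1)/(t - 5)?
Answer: 0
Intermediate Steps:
W(z, t) = (1 + z)/(-5 + t)
U(b) = (b + b²)*(b + (2 + b)/(-7 + b))
U(W(r, 2))² = (((1 - 1)/(-5 + 2))*(2 + ((1 - 1)/(-5 + 2))³ - 5*(1 - 1)²/(-5 + 2)² - 4*(1 - 1)/(-5 + 2))/(-7 + (1 - 1)/(-5 + 2)))² = ((0/(-3))*(2 + (0/(-3))³ - 5*(0/(-3))² - 4*0/(-3))/(-7 + 0/(-3)))² = ((-⅓*0)*(2 + (-⅓*0)³ - 5*(-⅓*0)² - (-4)*0/3)/(-7 - ⅓*0))² = (0*(2 + 0³ - 5*0² - 4*0)/(-7 + 0))² = (0*(2 + 0 - 5*0 + 0)/(-7))² = (0*(-⅐)*(2 + 0 + 0 + 0))² = (0*(-⅐)*2)² = 0² = 0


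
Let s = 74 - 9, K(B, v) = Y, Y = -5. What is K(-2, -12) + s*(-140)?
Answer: -9105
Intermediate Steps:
K(B, v) = -5
s = 65
K(-2, -12) + s*(-140) = -5 + 65*(-140) = -5 - 9100 = -9105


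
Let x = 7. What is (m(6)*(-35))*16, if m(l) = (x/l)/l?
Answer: -980/9 ≈ -108.89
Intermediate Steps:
m(l) = 7/l² (m(l) = (7/l)/l = 7/l²)
(m(6)*(-35))*16 = ((7/6²)*(-35))*16 = ((7*(1/36))*(-35))*16 = ((7/36)*(-35))*16 = -245/36*16 = -980/9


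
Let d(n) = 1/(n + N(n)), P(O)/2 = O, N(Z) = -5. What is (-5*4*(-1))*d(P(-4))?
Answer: -20/13 ≈ -1.5385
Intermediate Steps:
P(O) = 2*O
d(n) = 1/(-5 + n) (d(n) = 1/(n - 5) = 1/(-5 + n))
(-5*4*(-1))*d(P(-4)) = (-5*4*(-1))/(-5 + 2*(-4)) = (-20*(-1))/(-5 - 8) = 20/(-13) = 20*(-1/13) = -20/13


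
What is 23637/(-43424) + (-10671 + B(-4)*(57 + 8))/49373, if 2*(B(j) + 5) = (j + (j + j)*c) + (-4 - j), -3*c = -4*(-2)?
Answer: -4860173155/6431919456 ≈ -0.75563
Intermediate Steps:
c = -8/3 (c = -(-4)*(-2)/3 = -⅓*8 = -8/3 ≈ -2.6667)
B(j) = -7 - 8*j/3 (B(j) = -5 + ((j + (j + j)*(-8/3)) + (-4 - j))/2 = -5 + ((j + (2*j)*(-8/3)) + (-4 - j))/2 = -5 + ((j - 16*j/3) + (-4 - j))/2 = -5 + (-13*j/3 + (-4 - j))/2 = -5 + (-4 - 16*j/3)/2 = -5 + (-2 - 8*j/3) = -7 - 8*j/3)
23637/(-43424) + (-10671 + B(-4)*(57 + 8))/49373 = 23637/(-43424) + (-10671 + (-7 - 8/3*(-4))*(57 + 8))/49373 = 23637*(-1/43424) + (-10671 + (-7 + 32/3)*65)*(1/49373) = -23637/43424 + (-10671 + (11/3)*65)*(1/49373) = -23637/43424 + (-10671 + 715/3)*(1/49373) = -23637/43424 - 31298/3*1/49373 = -23637/43424 - 31298/148119 = -4860173155/6431919456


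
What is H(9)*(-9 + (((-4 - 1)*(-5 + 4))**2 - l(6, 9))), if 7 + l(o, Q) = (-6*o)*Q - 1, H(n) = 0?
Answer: 0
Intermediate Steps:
l(o, Q) = -8 - 6*Q*o (l(o, Q) = -7 + ((-6*o)*Q - 1) = -7 + (-6*Q*o - 1) = -7 + (-1 - 6*Q*o) = -8 - 6*Q*o)
H(9)*(-9 + (((-4 - 1)*(-5 + 4))**2 - l(6, 9))) = 0*(-9 + (((-4 - 1)*(-5 + 4))**2 - (-8 - 6*9*6))) = 0*(-9 + ((-5*(-1))**2 - (-8 - 324))) = 0*(-9 + (5**2 - 1*(-332))) = 0*(-9 + (25 + 332)) = 0*(-9 + 357) = 0*348 = 0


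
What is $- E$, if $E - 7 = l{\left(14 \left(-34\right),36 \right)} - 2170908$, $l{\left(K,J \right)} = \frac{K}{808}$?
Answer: $\frac{438522121}{202} \approx 2.1709 \cdot 10^{6}$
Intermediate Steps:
$l{\left(K,J \right)} = \frac{K}{808}$ ($l{\left(K,J \right)} = K \frac{1}{808} = \frac{K}{808}$)
$E = - \frac{438522121}{202}$ ($E = 7 - \left(2170908 - \frac{14 \left(-34\right)}{808}\right) = 7 + \left(\frac{1}{808} \left(-476\right) - 2170908\right) = 7 - \frac{438523535}{202} = - \frac{438522121}{202} \approx -2.1709 \cdot 10^{6}$)
$- E = \left(-1\right) \left(- \frac{438522121}{202}\right) = \frac{438522121}{202}$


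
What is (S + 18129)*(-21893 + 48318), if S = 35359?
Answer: 1413420400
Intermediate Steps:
(S + 18129)*(-21893 + 48318) = (35359 + 18129)*(-21893 + 48318) = 53488*26425 = 1413420400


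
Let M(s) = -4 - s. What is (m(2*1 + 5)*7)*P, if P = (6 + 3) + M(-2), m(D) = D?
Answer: 343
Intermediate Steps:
P = 7 (P = (6 + 3) + (-4 - 1*(-2)) = 9 + (-4 + 2) = 9 - 2 = 7)
(m(2*1 + 5)*7)*P = ((2*1 + 5)*7)*7 = ((2 + 5)*7)*7 = (7*7)*7 = 49*7 = 343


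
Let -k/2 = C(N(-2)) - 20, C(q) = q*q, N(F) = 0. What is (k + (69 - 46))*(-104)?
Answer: -6552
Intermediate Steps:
C(q) = q**2
k = 40 (k = -2*(0**2 - 20) = -2*(0 - 20) = -2*(-20) = 40)
(k + (69 - 46))*(-104) = (40 + (69 - 46))*(-104) = (40 + 23)*(-104) = 63*(-104) = -6552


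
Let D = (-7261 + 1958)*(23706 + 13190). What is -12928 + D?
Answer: -195672416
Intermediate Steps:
D = -195659488 (D = -5303*36896 = -195659488)
-12928 + D = -12928 - 195659488 = -195672416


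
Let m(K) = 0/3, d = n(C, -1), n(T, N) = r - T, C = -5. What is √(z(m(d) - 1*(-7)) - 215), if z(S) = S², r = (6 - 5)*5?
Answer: I*√166 ≈ 12.884*I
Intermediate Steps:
r = 5 (r = 1*5 = 5)
n(T, N) = 5 - T
d = 10 (d = 5 - 1*(-5) = 5 + 5 = 10)
m(K) = 0 (m(K) = 0*(⅓) = 0)
√(z(m(d) - 1*(-7)) - 215) = √((0 - 1*(-7))² - 215) = √((0 + 7)² - 215) = √(7² - 215) = √(49 - 215) = √(-166) = I*√166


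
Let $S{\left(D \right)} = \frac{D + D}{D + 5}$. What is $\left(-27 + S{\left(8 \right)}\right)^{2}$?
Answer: $\frac{112225}{169} \approx 664.05$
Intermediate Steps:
$S{\left(D \right)} = \frac{2 D}{5 + D}$
$\left(-27 + S{\left(8 \right)}\right)^{2} = \left(-27 + 2 \cdot 8 \frac{1}{5 + 8}\right)^{2} = \left(-27 + 2 \cdot 8 \cdot \frac{1}{13}\right)^{2} = \left(-27 + \frac{16}{13}\right)^{2} = \left(- \frac{335}{13}\right)^{2} = \frac{112225}{169}$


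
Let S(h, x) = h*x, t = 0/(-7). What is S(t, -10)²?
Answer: 0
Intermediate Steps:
t = 0 (t = 0*(-⅐) = 0)
S(t, -10)² = (0*(-10))² = 0² = 0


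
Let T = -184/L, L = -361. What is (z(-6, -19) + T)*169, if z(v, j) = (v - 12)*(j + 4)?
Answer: 16503526/361 ≈ 45716.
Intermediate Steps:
z(v, j) = (-12 + v)*(4 + j)
T = 184/361 (T = -184/(-361) = -184*(-1/361) = 184/361 ≈ 0.50970)
(z(-6, -19) + T)*169 = ((-48 - 12*(-19) + 4*(-6) - 19*(-6)) + 184/361)*169 = ((-48 + 228 - 24 + 114) + 184/361)*169 = (270 + 184/361)*169 = (97654/361)*169 = 16503526/361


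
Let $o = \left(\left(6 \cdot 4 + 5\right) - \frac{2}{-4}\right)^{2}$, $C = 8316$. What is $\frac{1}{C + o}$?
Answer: $\frac{4}{36745} \approx 0.00010886$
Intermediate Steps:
$o = \frac{3481}{4}$ ($o = \left(\left(24 + 5\right) - - \frac{1}{2}\right)^{2} = \left(29 + \frac{1}{2}\right)^{2} = \left(\frac{59}{2}\right)^{2} = \frac{3481}{4} \approx 870.25$)
$\frac{1}{C + o} = \frac{1}{8316 + \frac{3481}{4}} = \frac{1}{\frac{36745}{4}} = \frac{4}{36745}$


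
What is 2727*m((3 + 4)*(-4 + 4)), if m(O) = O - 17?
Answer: -46359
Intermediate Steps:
m(O) = -17 + O
2727*m((3 + 4)*(-4 + 4)) = 2727*(-17 + (3 + 4)*(-4 + 4)) = 2727*(-17 + 7*0) = 2727*(-17 + 0) = 2727*(-17) = -46359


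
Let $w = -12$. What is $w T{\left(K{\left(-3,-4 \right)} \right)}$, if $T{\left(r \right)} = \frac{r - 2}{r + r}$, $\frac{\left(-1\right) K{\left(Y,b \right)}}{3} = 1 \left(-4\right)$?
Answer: $-5$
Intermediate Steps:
$K{\left(Y,b \right)} = 12$ ($K{\left(Y,b \right)} = - 3 \cdot 1 \left(-4\right) = \left(-3\right) \left(-4\right) = 12$)
$T{\left(r \right)} = \frac{-2 + r}{2 r}$
$w T{\left(K{\left(-3,-4 \right)} \right)} = - 12 \frac{-2 + 12}{2 \cdot 12} = - 12 \cdot \frac{1}{2} \cdot \frac{1}{12} \cdot 10 = \left(-12\right) \frac{5}{12} = -5$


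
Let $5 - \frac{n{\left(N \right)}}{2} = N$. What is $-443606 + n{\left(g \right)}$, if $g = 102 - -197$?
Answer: $-444194$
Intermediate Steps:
$g = 299$ ($g = 102 + 197 = 299$)
$n{\left(N \right)} = 10 - 2 N$
$-443606 + n{\left(g \right)} = -443606 + \left(10 - 598\right) = -443606 - 588 = -444194$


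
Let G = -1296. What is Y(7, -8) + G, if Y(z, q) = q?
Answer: -1304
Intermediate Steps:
Y(7, -8) + G = -8 - 1296 = -1304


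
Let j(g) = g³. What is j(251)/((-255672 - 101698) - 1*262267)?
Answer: -15813251/619637 ≈ -25.520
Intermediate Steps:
j(251)/((-255672 - 101698) - 1*262267) = 251³/((-255672 - 101698) - 1*262267) = 15813251/(-357370 - 262267) = 15813251/(-619637) = 15813251*(-1/619637) = -15813251/619637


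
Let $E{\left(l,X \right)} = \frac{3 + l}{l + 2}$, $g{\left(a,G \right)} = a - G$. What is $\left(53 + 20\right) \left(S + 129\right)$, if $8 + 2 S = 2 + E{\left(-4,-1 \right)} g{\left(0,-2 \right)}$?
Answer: $\frac{18469}{2} \approx 9234.5$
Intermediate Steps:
$E{\left(l,X \right)} = \frac{3 + l}{2 + l}$
$S = - \frac{5}{2}$ ($S = -4 + \frac{2 + \frac{3 - 4}{2 - 4} \left(0 - -2\right)}{2} = -4 + \frac{2 + \frac{1}{-2} \left(-1\right) \left(0 + 2\right)}{2} = -4 + \frac{2 + \left(- \frac{1}{2}\right) \left(-1\right) 2}{2} = -4 + \frac{2 + \frac{1}{2} \cdot 2}{2} = -4 + \frac{2 + 1}{2} = -4 + \frac{1}{2} \cdot 3 = -4 + \frac{3}{2} = - \frac{5}{2} \approx -2.5$)
$\left(53 + 20\right) \left(S + 129\right) = \left(53 + 20\right) \left(- \frac{5}{2} + 129\right) = 73 \cdot \frac{253}{2} = \frac{18469}{2}$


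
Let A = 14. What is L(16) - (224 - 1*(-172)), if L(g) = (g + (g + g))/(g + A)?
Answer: -1972/5 ≈ -394.40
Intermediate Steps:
L(g) = 3*g/(14 + g) (L(g) = (g + (g + g))/(g + 14) = (g + 2*g)/(14 + g) = (3*g)/(14 + g) = 3*g/(14 + g))
L(16) - (224 - 1*(-172)) = 3*16/(14 + 16) - (224 - 1*(-172)) = 3*16/30 - (224 + 172) = 3*16*(1/30) - 1*396 = 8/5 - 396 = -1972/5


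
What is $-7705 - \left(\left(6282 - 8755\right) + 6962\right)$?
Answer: $-12194$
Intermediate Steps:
$-7705 - \left(\left(6282 - 8755\right) + 6962\right) = -7705 - \left(-2473 + 6962\right) = -7705 - 4489 = -12194$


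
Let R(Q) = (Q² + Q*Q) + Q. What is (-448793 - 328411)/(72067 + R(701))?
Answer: -388602/527785 ≈ -0.73629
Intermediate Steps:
R(Q) = Q + 2*Q² (R(Q) = (Q² + Q²) + Q = 2*Q² + Q = Q + 2*Q²)
(-448793 - 328411)/(72067 + R(701)) = (-448793 - 328411)/(72067 + 701*(1 + 2*701)) = -777204/(72067 + 701*(1 + 1402)) = -777204/(72067 + 701*1403) = -777204/(72067 + 983503) = -777204/1055570 = -777204*1/1055570 = -388602/527785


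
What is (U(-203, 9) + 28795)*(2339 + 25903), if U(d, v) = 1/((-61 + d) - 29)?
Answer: 238275890028/293 ≈ 8.1323e+8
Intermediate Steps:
U(d, v) = 1/(-90 + d)
(U(-203, 9) + 28795)*(2339 + 25903) = (1/(-90 - 203) + 28795)*(2339 + 25903) = (1/(-293) + 28795)*28242 = (-1/293 + 28795)*28242 = (8436934/293)*28242 = 238275890028/293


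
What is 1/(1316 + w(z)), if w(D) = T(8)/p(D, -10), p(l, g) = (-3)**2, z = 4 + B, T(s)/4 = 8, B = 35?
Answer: 9/11876 ≈ 0.00075783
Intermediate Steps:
T(s) = 32 (T(s) = 4*8 = 32)
z = 39 (z = 4 + 35 = 39)
p(l, g) = 9
w(D) = 32/9
1/(1316 + w(z)) = 1/(1316 + 32/9) = 1/(11876/9) = 9/11876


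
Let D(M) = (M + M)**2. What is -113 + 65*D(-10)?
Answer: 25887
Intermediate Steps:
D(M) = 4*M**2 (D(M) = (2*M)**2 = 4*M**2)
-113 + 65*D(-10) = -113 + 65*(4*(-10)**2) = -113 + 65*(4*100) = -113 + 65*400 = -113 + 26000 = 25887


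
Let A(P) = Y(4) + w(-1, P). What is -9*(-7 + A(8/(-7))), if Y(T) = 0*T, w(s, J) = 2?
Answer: 45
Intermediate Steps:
Y(T) = 0
A(P) = 2 (A(P) = 0 + 2 = 2)
-9*(-7 + A(8/(-7))) = -9*(-7 + 2) = -9*(-5) = 45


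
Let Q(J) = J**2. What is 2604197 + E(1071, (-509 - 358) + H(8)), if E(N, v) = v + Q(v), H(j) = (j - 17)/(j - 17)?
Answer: 3353287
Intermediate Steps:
H(j) = 1 (H(j) = (-17 + j)/(-17 + j) = 1)
E(N, v) = v + v**2
2604197 + E(1071, (-509 - 358) + H(8)) = 2604197 + ((-509 - 358) + 1)*(1 + ((-509 - 358) + 1)) = 2604197 + (-867 + 1)*(1 + (-867 + 1)) = 2604197 - 866*(1 - 866) = 2604197 - 866*(-865) = 2604197 + 749090 = 3353287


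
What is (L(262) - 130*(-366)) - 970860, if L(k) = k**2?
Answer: -854636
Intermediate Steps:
(L(262) - 130*(-366)) - 970860 = (262**2 - 130*(-366)) - 970860 = (68644 + 47580) - 970860 = 116224 - 970860 = -854636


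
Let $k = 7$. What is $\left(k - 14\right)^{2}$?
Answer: $49$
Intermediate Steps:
$\left(k - 14\right)^{2} = \left(7 - 14\right)^{2} = \left(-7\right)^{2} = 49$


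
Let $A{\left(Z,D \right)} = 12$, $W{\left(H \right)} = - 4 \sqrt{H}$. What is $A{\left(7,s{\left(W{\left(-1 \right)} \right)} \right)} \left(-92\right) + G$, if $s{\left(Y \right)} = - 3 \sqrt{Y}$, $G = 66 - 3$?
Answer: $-1041$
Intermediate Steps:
$G = 63$
$A{\left(7,s{\left(W{\left(-1 \right)} \right)} \right)} \left(-92\right) + G = 12 \left(-92\right) + 63 = -1104 + 63 = -1041$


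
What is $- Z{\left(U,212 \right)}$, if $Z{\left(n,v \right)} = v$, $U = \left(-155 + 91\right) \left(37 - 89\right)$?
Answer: $-212$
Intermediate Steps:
$U = 3328$ ($U = \left(-64\right) \left(-52\right) = 3328$)
$- Z{\left(U,212 \right)} = \left(-1\right) 212 = -212$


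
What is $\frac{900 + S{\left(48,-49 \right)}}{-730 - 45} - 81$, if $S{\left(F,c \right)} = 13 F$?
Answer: $- \frac{64299}{775} \approx -82.966$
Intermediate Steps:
$\frac{900 + S{\left(48,-49 \right)}}{-730 - 45} - 81 = \frac{900 + 13 \cdot 48}{-730 - 45} - 81 = \frac{900 + 624}{-775} - 81 = 1524 \left(- \frac{1}{775}\right) - 81 = - \frac{1524}{775} - 81 = - \frac{64299}{775}$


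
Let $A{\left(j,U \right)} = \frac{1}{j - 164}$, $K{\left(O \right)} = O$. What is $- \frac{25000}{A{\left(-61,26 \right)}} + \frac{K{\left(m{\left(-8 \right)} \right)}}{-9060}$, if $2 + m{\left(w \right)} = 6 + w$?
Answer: $\frac{12740625001}{2265} \approx 5.625 \cdot 10^{6}$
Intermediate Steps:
$m{\left(w \right)} = 4 + w$ ($m{\left(w \right)} = -2 + \left(6 + w\right) = 4 + w$)
$A{\left(j,U \right)} = \frac{1}{-164 + j}$
$- \frac{25000}{A{\left(-61,26 \right)}} + \frac{K{\left(m{\left(-8 \right)} \right)}}{-9060} = - \frac{25000}{\frac{1}{-164 - 61}} + \frac{4 - 8}{-9060} = - \frac{25000}{\frac{1}{-225}} - - \frac{1}{2265} = - \frac{25000}{- \frac{1}{225}} + \frac{1}{2265} = \left(-25000\right) \left(-225\right) + \frac{1}{2265} = 5625000 + \frac{1}{2265} = \frac{12740625001}{2265}$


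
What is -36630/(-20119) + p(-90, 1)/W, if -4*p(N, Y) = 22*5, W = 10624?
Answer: 70655245/38862592 ≈ 1.8181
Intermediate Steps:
p(N, Y) = -55/2 (p(N, Y) = -11*5/2 = -¼*110 = -55/2)
-36630/(-20119) + p(-90, 1)/W = -36630/(-20119) - 55/2/10624 = -36630*(-1/20119) - 55/2*1/10624 = 3330/1829 - 55/21248 = 70655245/38862592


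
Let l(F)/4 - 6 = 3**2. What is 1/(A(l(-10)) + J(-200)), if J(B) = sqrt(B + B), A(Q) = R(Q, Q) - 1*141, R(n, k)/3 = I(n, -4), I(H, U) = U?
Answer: -153/23809 - 20*I/23809 ≈ -0.0064261 - 0.00084002*I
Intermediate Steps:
R(n, k) = -12 (R(n, k) = 3*(-4) = -12)
l(F) = 60 (l(F) = 24 + 4*3**2 = 24 + 4*9 = 24 + 36 = 60)
A(Q) = -153 (A(Q) = -12 - 1*141 = -12 - 141 = -153)
J(B) = sqrt(2)*sqrt(B) (J(B) = sqrt(2*B) = sqrt(2)*sqrt(B))
1/(A(l(-10)) + J(-200)) = 1/(-153 + sqrt(2)*sqrt(-200)) = 1/(-153 + sqrt(2)*(10*I*sqrt(2))) = 1/(-153 + 20*I) = (-153 - 20*I)/23809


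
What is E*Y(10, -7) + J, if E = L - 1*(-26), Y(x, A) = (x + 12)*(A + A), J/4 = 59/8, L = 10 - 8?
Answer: -17189/2 ≈ -8594.5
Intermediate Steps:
L = 2
J = 59/2 (J = 4*(59/8) = 59/2 ≈ 29.500)
Y(x, A) = 2*A*(12 + x) (Y(x, A) = (12 + x)*(2*A) = 2*A*(12 + x))
E = 28 (E = 2 - 1*(-26) = 2 + 26 = 28)
E*Y(10, -7) + J = 28*(2*(-7)*(12 + 10)) + 59/2 = 28*(2*(-7)*22) + 59/2 = 28*(-308) + 59/2 = -8624 + 59/2 = -17189/2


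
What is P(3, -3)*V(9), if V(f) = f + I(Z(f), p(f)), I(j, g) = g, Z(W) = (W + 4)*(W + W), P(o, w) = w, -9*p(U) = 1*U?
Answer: -24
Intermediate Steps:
p(U) = -U/9
Z(W) = 2*W*(4 + W) (Z(W) = (4 + W)*(2*W) = 2*W*(4 + W))
V(f) = 8*f/9 (V(f) = f - f/9 = 8*f/9)
P(3, -3)*V(9) = -8*9/3 = -3*8 = -24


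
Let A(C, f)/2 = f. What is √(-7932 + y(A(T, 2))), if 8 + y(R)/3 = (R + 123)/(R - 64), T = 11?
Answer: I*√796235/10 ≈ 89.232*I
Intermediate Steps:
A(C, f) = 2*f
y(R) = -24 + 3*(123 + R)/(-64 + R) (y(R) = -24 + 3*((R + 123)/(R - 64)) = -24 + 3*((123 + R)/(-64 + R)) = -24 + 3*(123 + R)/(-64 + R))
√(-7932 + y(A(T, 2))) = √(-7932 + 3*(635 - 14*2)/(-64 + 2*2)) = √(-7932 + 3*(635 - 7*4)/(-64 + 4)) = √(-7932 + 3*(635 - 28)/(-60)) = √(-7932 + 3*(-1/60)*607) = √(-7932 - 607/20) = √(-159247/20) = I*√796235/10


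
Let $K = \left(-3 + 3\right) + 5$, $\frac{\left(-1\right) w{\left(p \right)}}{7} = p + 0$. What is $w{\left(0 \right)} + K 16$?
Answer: $80$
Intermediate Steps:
$w{\left(p \right)} = - 7 p$ ($w{\left(p \right)} = - 7 \left(p + 0\right) = - 7 p$)
$K = 5$ ($K = 0 + 5 = 5$)
$w{\left(0 \right)} + K 16 = \left(-7\right) 0 + 5 \cdot 16 = 0 + 80 = 80$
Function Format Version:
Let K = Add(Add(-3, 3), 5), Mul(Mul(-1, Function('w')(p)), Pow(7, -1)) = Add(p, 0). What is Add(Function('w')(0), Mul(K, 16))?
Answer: 80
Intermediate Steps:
Function('w')(p) = Mul(-7, p) (Function('w')(p) = Mul(-7, Add(p, 0)) = Mul(-7, p))
K = 5 (K = Add(0, 5) = 5)
Add(Function('w')(0), Mul(K, 16)) = Add(Mul(-7, 0), Mul(5, 16)) = Add(0, 80) = 80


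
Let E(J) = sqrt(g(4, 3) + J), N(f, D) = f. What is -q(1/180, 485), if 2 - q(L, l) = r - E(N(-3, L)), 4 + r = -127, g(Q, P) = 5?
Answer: -133 - sqrt(2) ≈ -134.41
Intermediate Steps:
r = -131 (r = -4 - 127 = -131)
E(J) = sqrt(5 + J)
q(L, l) = 133 + sqrt(2) (q(L, l) = 2 - (-131 - sqrt(5 - 3)) = 2 - (-131 - sqrt(2)) = 2 + (131 + sqrt(2)) = 133 + sqrt(2))
-q(1/180, 485) = -(133 + sqrt(2)) = -133 - sqrt(2)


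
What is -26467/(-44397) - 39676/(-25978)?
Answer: 1224527549/576672633 ≈ 2.1234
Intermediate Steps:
-26467/(-44397) - 39676/(-25978) = -26467*(-1/44397) - 39676*(-1/25978) = 26467/44397 + 19838/12989 = 1224527549/576672633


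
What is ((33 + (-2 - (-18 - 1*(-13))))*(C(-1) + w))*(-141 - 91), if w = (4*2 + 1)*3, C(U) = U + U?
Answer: -208800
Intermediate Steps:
C(U) = 2*U
w = 27 (w = (8 + 1)*3 = 9*3 = 27)
((33 + (-2 - (-18 - 1*(-13))))*(C(-1) + w))*(-141 - 91) = ((33 + (-2 - (-18 - 1*(-13))))*(2*(-1) + 27))*(-141 - 91) = ((33 + (-2 - (-18 + 13)))*(-2 + 27))*(-232) = ((33 + (-2 - 1*(-5)))*25)*(-232) = ((33 + (-2 + 5))*25)*(-232) = ((33 + 3)*25)*(-232) = (36*25)*(-232) = 900*(-232) = -208800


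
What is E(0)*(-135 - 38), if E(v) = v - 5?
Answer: 865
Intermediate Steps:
E(v) = -5 + v
E(0)*(-135 - 38) = (-5 + 0)*(-135 - 38) = -5*(-173) = 865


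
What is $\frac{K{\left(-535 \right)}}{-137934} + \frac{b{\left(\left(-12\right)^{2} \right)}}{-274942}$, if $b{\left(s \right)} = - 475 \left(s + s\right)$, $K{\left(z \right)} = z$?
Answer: $\frac{9508232585}{18961924914} \approx 0.50144$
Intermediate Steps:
$b{\left(s \right)} = - 950 s$ ($b{\left(s \right)} = - 475 \cdot 2 s = - 950 s$)
$\frac{K{\left(-535 \right)}}{-137934} + \frac{b{\left(\left(-12\right)^{2} \right)}}{-274942} = - \frac{535}{-137934} + \frac{\left(-950\right) \left(-12\right)^{2}}{-274942} = \left(-535\right) \left(- \frac{1}{137934}\right) + \left(-950\right) 144 \left(- \frac{1}{274942}\right) = \frac{535}{137934} - - \frac{68400}{137471} = \frac{535}{137934} + \frac{68400}{137471} = \frac{9508232585}{18961924914}$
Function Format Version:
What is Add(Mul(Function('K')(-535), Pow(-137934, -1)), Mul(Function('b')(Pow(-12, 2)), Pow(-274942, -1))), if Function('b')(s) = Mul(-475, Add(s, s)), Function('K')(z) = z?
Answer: Rational(9508232585, 18961924914) ≈ 0.50144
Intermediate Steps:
Function('b')(s) = Mul(-950, s) (Function('b')(s) = Mul(-475, Mul(2, s)) = Mul(-950, s))
Add(Mul(Function('K')(-535), Pow(-137934, -1)), Mul(Function('b')(Pow(-12, 2)), Pow(-274942, -1))) = Add(Mul(-535, Pow(-137934, -1)), Mul(Mul(-950, Pow(-12, 2)), Pow(-274942, -1))) = Add(Mul(-535, Rational(-1, 137934)), Mul(Mul(-950, 144), Rational(-1, 274942))) = Add(Rational(535, 137934), Mul(-136800, Rational(-1, 274942))) = Add(Rational(535, 137934), Rational(68400, 137471)) = Rational(9508232585, 18961924914)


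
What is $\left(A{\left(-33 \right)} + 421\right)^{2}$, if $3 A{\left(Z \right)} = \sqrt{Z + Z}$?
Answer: $\frac{\left(1263 + i \sqrt{66}\right)^{2}}{9} \approx 1.7723 \cdot 10^{5} + 2280.1 i$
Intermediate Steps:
$A{\left(Z \right)} = \frac{\sqrt{2} \sqrt{Z}}{3}$ ($A{\left(Z \right)} = \frac{\sqrt{Z + Z}}{3} = \frac{\sqrt{2 Z}}{3} = \frac{\sqrt{2} \sqrt{Z}}{3}$)
$\left(A{\left(-33 \right)} + 421\right)^{2} = \left(\frac{\sqrt{2} \sqrt{-33}}{3} + 421\right)^{2} = \left(\frac{\sqrt{2} i \sqrt{33}}{3} + 421\right)^{2} = \left(\frac{i \sqrt{66}}{3} + 421\right)^{2} = \left(421 + \frac{i \sqrt{66}}{3}\right)^{2}$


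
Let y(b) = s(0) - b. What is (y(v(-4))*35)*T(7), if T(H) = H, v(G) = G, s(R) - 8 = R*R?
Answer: 2940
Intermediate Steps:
s(R) = 8 + R² (s(R) = 8 + R*R = 8 + R²)
y(b) = 8 - b (y(b) = (8 + 0²) - b = (8 + 0) - b = 8 - b)
(y(v(-4))*35)*T(7) = ((8 - 1*(-4))*35)*7 = ((8 + 4)*35)*7 = (12*35)*7 = 420*7 = 2940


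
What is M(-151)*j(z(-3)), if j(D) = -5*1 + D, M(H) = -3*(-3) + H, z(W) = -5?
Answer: 1420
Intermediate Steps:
M(H) = 9 + H
j(D) = -5 + D
M(-151)*j(z(-3)) = (9 - 151)*(-5 - 5) = -142*(-10) = 1420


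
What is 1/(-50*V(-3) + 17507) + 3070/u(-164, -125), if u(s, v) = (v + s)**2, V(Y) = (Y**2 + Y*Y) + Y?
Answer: 51527511/1399561397 ≈ 0.036817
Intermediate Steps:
V(Y) = Y + 2*Y**2 (V(Y) = (Y**2 + Y**2) + Y = 2*Y**2 + Y = Y + 2*Y**2)
u(s, v) = (s + v)**2
1/(-50*V(-3) + 17507) + 3070/u(-164, -125) = 1/(-(-150)*(1 + 2*(-3)) + 17507) + 3070/((-164 - 125)**2) = 1/(-(-150)*(1 - 6) + 17507) + 3070/((-289)**2) = 1/(-(-150)*(-5) + 17507) + 3070/83521 = 1/(-50*15 + 17507) + 3070*(1/83521) = 1/(-750 + 17507) + 3070/83521 = 1/16757 + 3070/83521 = 51527511/1399561397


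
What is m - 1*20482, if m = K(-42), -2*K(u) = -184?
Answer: -20390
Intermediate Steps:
K(u) = 92 (K(u) = -½*(-184) = 92)
m = 92
m - 1*20482 = 92 - 1*20482 = 92 - 20482 = -20390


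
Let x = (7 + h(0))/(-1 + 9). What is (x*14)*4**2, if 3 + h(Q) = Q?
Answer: 112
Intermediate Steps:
h(Q) = -3 + Q
x = 1/2 (x = (7 + (-3 + 0))/(-1 + 9) = (7 - 3)/8 = 4*(1/8) = 1/2 ≈ 0.50000)
(x*14)*4**2 = ((1/2)*14)*4**2 = 7*16 = 112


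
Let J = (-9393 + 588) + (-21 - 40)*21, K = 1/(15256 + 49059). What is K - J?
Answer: 648681091/64315 ≈ 10086.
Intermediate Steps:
K = 1/64315 ≈ 1.5548e-5
J = -10086 (J = -8805 - 61*21 = -8805 - 1281 = -10086)
K - J = 1/64315 - 1*(-10086) = 1/64315 + 10086 = 648681091/64315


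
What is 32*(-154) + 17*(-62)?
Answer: -5982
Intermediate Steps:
32*(-154) + 17*(-62) = -4928 - 1054 = -5982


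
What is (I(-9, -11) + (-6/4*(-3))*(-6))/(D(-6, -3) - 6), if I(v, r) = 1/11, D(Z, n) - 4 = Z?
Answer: 37/11 ≈ 3.3636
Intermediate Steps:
D(Z, n) = 4 + Z
I(v, r) = 1/11
(I(-9, -11) + (-6/4*(-3))*(-6))/(D(-6, -3) - 6) = (1/11 + (-6/4*(-3))*(-6))/((4 - 6) - 6) = (1/11 + (-6*¼*(-3))*(-6))/(-2 - 6) = (1/11 - 3/2*(-3)*(-6))/(-8) = (1/11 + (9/2)*(-6))*(-⅛) = (1/11 - 27)*(-⅛) = -296/11*(-⅛) = 37/11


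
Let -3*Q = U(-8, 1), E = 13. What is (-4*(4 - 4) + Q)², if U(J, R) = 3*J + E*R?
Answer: 121/9 ≈ 13.444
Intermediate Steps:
U(J, R) = 3*J + 13*R
Q = 11/3 (Q = -(3*(-8) + 13*1)/3 = -(-24 + 13)/3 = -⅓*(-11) = 11/3 ≈ 3.6667)
(-4*(4 - 4) + Q)² = (-4*(4 - 4) + 11/3)² = (-4*0 + 11/3)² = (0 + 11/3)² = (11/3)² = 121/9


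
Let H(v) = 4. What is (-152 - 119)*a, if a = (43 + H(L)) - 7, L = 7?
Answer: -10840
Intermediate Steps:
a = 40 (a = (43 + 4) - 7 = 47 - 7 = 40)
(-152 - 119)*a = (-152 - 119)*40 = -271*40 = -10840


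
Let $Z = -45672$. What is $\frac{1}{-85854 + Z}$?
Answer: $- \frac{1}{131526} \approx -7.6031 \cdot 10^{-6}$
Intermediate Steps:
$\frac{1}{-85854 + Z} = \frac{1}{-85854 - 45672} = \frac{1}{-131526} = - \frac{1}{131526}$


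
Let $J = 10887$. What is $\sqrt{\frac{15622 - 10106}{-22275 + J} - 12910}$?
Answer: $\frac{i \sqrt{104644756203}}{2847} \approx 113.62 i$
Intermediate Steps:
$\sqrt{\frac{15622 - 10106}{-22275 + J} - 12910} = \sqrt{\frac{15622 - 10106}{-22275 + 10887} - 12910} = \sqrt{\frac{5516}{-11388} - 12910} = \sqrt{5516 \left(- \frac{1}{11388}\right) - 12910} = \sqrt{- \frac{1379}{2847} - 12910} = \sqrt{- \frac{36756149}{2847}} = \frac{i \sqrt{104644756203}}{2847}$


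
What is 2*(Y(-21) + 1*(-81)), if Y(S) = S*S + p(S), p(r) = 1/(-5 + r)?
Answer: 9359/13 ≈ 719.92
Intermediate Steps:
Y(S) = S**2 + 1/(-5 + S) (Y(S) = S*S + 1/(-5 + S) = S**2 + 1/(-5 + S))
2*(Y(-21) + 1*(-81)) = 2*((1 + (-21)**2*(-5 - 21))/(-5 - 21) + 1*(-81)) = 2*((1 + 441*(-26))/(-26) - 81) = 2*(-(1 - 11466)/26 - 81) = 2*(-1/26*(-11465) - 81) = 2*(11465/26 - 81) = 2*(9359/26) = 9359/13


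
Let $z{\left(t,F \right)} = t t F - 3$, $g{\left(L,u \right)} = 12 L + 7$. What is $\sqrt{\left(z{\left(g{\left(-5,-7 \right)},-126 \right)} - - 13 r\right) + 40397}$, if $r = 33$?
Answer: $i \sqrt{313111} \approx 559.56 i$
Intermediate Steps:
$g{\left(L,u \right)} = 7 + 12 L$
$z{\left(t,F \right)} = -3 + F t^{2}$ ($z{\left(t,F \right)} = t^{2} F - 3 = F t^{2} - 3 = -3 + F t^{2}$)
$\sqrt{\left(z{\left(g{\left(-5,-7 \right)},-126 \right)} - - 13 r\right) + 40397} = \sqrt{\left(\left(-3 - 126 \left(7 + 12 \left(-5\right)\right)^{2}\right) - \left(-13\right) 33\right) + 40397} = \sqrt{\left(\left(-3 - 126 \left(7 - 60\right)^{2}\right) - -429\right) + 40397} = \sqrt{\left(\left(-3 - 126 \left(-53\right)^{2}\right) + 429\right) + 40397} = \sqrt{\left(\left(-3 - 353934\right) + 429\right) + 40397} = \sqrt{\left(-353937 + 429\right) + 40397} = \sqrt{-353508 + 40397} = \sqrt{-313111} = i \sqrt{313111}$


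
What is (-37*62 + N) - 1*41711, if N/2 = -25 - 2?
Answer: -44059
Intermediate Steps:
N = -54 (N = 2*(-25 - 2) = 2*(-27) = -54)
(-37*62 + N) - 1*41711 = (-37*62 - 54) - 1*41711 = (-2294 - 54) - 41711 = -2348 - 41711 = -44059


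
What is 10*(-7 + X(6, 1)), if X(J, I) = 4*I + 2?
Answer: -10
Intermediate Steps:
X(J, I) = 2 + 4*I
10*(-7 + X(6, 1)) = 10*(-7 + (2 + 4*1)) = 10*(-7 + (2 + 4)) = 10*(-7 + 6) = 10*(-1) = -10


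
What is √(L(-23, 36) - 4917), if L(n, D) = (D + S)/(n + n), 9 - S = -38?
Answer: 59*I*√2990/46 ≈ 70.134*I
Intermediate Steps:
S = 47 (S = 9 - 1*(-38) = 9 + 38 = 47)
L(n, D) = (47 + D)/(2*n) (L(n, D) = (D + 47)/(n + n) = (47 + D)/((2*n)) = (47 + D)*(1/(2*n)) = (47 + D)/(2*n))
√(L(-23, 36) - 4917) = √((½)*(47 + 36)/(-23) - 4917) = √((½)*(-1/23)*83 - 4917) = √(-83/46 - 4917) = √(-226265/46) = 59*I*√2990/46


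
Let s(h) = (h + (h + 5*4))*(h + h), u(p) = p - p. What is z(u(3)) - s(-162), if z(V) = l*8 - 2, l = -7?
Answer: -98554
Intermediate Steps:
u(p) = 0
s(h) = 2*h*(20 + 2*h) (s(h) = (h + (h + 20))*(2*h) = (h + (20 + h))*(2*h) = (20 + 2*h)*(2*h) = 2*h*(20 + 2*h))
z(V) = -58 (z(V) = -7*8 - 2 = -56 - 2 = -58)
z(u(3)) - s(-162) = -58 - 4*(-162)*(10 - 162) = -58 - 4*(-162)*(-152) = -58 - 1*98496 = -58 - 98496 = -98554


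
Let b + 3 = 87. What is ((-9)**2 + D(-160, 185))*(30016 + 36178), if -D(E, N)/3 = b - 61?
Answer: 794328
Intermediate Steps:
b = 84 (b = -3 + 87 = 84)
D(E, N) = -69 (D(E, N) = -3*(84 - 61) = -3*23 = -69)
((-9)**2 + D(-160, 185))*(30016 + 36178) = ((-9)**2 - 69)*(30016 + 36178) = (81 - 69)*66194 = 12*66194 = 794328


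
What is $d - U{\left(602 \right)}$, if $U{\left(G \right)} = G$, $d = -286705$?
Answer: $-287307$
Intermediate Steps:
$d - U{\left(602 \right)} = -286705 - 602 = -287307$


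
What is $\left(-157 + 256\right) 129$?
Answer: $12771$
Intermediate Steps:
$\left(-157 + 256\right) 129 = 99 \cdot 129 = 12771$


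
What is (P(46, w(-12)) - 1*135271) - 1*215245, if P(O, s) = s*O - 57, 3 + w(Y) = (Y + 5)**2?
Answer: -348457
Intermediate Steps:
w(Y) = -3 + (5 + Y)**2 (w(Y) = -3 + (Y + 5)**2 = -3 + (5 + Y)**2)
P(O, s) = -57 + O*s (P(O, s) = O*s - 57 = -57 + O*s)
(P(46, w(-12)) - 1*135271) - 1*215245 = ((-57 + 46*(-3 + (5 - 12)**2)) - 1*135271) - 1*215245 = ((-57 + 46*(-3 + (-7)**2)) - 135271) - 215245 = ((-57 + 46*(-3 + 49)) - 135271) - 215245 = ((-57 + 46*46) - 135271) - 215245 = ((-57 + 2116) - 135271) - 215245 = (2059 - 135271) - 215245 = -133212 - 215245 = -348457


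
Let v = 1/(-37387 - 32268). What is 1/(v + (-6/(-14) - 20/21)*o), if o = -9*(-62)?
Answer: -487585/142514137 ≈ -0.0034213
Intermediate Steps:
o = 558
v = -1/69655 (v = 1/(-69655) = -1/69655 ≈ -1.4356e-5)
1/(v + (-6/(-14) - 20/21)*o) = 1/(-1/69655 + (-6/(-14) - 20/21)*558) = 1/(-1/69655 + (-6*(-1/14) - 20*1/21)*558) = 1/(-1/69655 + (3/7 - 20/21)*558) = 1/(-1/69655 - 11/21*558) = 1/(-1/69655 - 2046/7) = 1/(-142514137/487585) = -487585/142514137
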